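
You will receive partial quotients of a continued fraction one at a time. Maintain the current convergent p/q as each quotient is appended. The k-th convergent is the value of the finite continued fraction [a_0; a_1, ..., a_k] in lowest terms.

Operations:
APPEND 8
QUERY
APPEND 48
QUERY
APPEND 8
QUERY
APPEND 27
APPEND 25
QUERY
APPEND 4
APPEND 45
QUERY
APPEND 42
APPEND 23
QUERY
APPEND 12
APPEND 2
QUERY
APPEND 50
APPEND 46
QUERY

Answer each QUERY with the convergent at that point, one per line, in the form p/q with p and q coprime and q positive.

APPEND 8: p_0 = 8·1 + 0 = 8, q_0 = 8·0 + 1 = 1 → 8/1
APPEND 48: p_1 = 48·8 + 1 = 385, q_1 = 48·1 + 0 = 48 → 385/48
APPEND 8: p_2 = 8·385 + 8 = 3088, q_2 = 8·48 + 1 = 385 → 3088/385
APPEND 27: p_3 = 27·3088 + 385 = 83761, q_3 = 27·385 + 48 = 10443 → 83761/10443
APPEND 25: p_4 = 25·83761 + 3088 = 2097113, q_4 = 25·10443 + 385 = 261460 → 2097113/261460
APPEND 4: p_5 = 4·2097113 + 83761 = 8472213, q_5 = 4·261460 + 10443 = 1056283 → 8472213/1056283
APPEND 45: p_6 = 45·8472213 + 2097113 = 383346698, q_6 = 45·1056283 + 261460 = 47794195 → 383346698/47794195
APPEND 42: p_7 = 42·383346698 + 8472213 = 16109033529, q_7 = 42·47794195 + 1056283 = 2008412473 → 16109033529/2008412473
APPEND 23: p_8 = 23·16109033529 + 383346698 = 370891117865, q_8 = 23·2008412473 + 47794195 = 46241281074 → 370891117865/46241281074
APPEND 12: p_9 = 12·370891117865 + 16109033529 = 4466802447909, q_9 = 12·46241281074 + 2008412473 = 556903785361 → 4466802447909/556903785361
APPEND 2: p_10 = 2·4466802447909 + 370891117865 = 9304496013683, q_10 = 2·556903785361 + 46241281074 = 1160048851796 → 9304496013683/1160048851796
APPEND 50: p_11 = 50·9304496013683 + 4466802447909 = 469691603132059, q_11 = 50·1160048851796 + 556903785361 = 58559346375161 → 469691603132059/58559346375161
APPEND 46: p_12 = 46·469691603132059 + 9304496013683 = 21615118240088397, q_12 = 46·58559346375161 + 1160048851796 = 2694889982109202 → 21615118240088397/2694889982109202

8/1
385/48
3088/385
2097113/261460
383346698/47794195
370891117865/46241281074
9304496013683/1160048851796
21615118240088397/2694889982109202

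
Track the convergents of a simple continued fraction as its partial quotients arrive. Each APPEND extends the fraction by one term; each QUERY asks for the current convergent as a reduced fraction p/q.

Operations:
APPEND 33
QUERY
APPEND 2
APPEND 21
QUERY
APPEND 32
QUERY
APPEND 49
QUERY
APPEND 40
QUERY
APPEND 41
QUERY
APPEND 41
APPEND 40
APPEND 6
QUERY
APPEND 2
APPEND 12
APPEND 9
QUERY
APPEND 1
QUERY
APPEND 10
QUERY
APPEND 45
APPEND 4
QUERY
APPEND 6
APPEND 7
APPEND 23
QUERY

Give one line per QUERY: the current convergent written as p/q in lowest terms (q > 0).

33/1
1440/43
46147/1378
2262643/67565
90551867/2703978
3714889190/110930663
36750932421477/1097423123779
9007334980341509/268968895202060
9999305353704074/298590217821771
109000388517382249/3254871073419770
19769067543061003365/590326025160265454
20466454925104715003373/611150776774981376932

APPEND 33: p_0 = 33·1 + 0 = 33, q_0 = 33·0 + 1 = 1 → 33/1
APPEND 2: p_1 = 2·33 + 1 = 67, q_1 = 2·1 + 0 = 2 → 67/2
APPEND 21: p_2 = 21·67 + 33 = 1440, q_2 = 21·2 + 1 = 43 → 1440/43
APPEND 32: p_3 = 32·1440 + 67 = 46147, q_3 = 32·43 + 2 = 1378 → 46147/1378
APPEND 49: p_4 = 49·46147 + 1440 = 2262643, q_4 = 49·1378 + 43 = 67565 → 2262643/67565
APPEND 40: p_5 = 40·2262643 + 46147 = 90551867, q_5 = 40·67565 + 1378 = 2703978 → 90551867/2703978
APPEND 41: p_6 = 41·90551867 + 2262643 = 3714889190, q_6 = 41·2703978 + 67565 = 110930663 → 3714889190/110930663
APPEND 41: p_7 = 41·3714889190 + 90551867 = 152401008657, q_7 = 41·110930663 + 2703978 = 4550861161 → 152401008657/4550861161
APPEND 40: p_8 = 40·152401008657 + 3714889190 = 6099755235470, q_8 = 40·4550861161 + 110930663 = 182145377103 → 6099755235470/182145377103
APPEND 6: p_9 = 6·6099755235470 + 152401008657 = 36750932421477, q_9 = 6·182145377103 + 4550861161 = 1097423123779 → 36750932421477/1097423123779
APPEND 2: p_10 = 2·36750932421477 + 6099755235470 = 79601620078424, q_10 = 2·1097423123779 + 182145377103 = 2376991624661 → 79601620078424/2376991624661
APPEND 12: p_11 = 12·79601620078424 + 36750932421477 = 991970373362565, q_11 = 12·2376991624661 + 1097423123779 = 29621322619711 → 991970373362565/29621322619711
APPEND 9: p_12 = 9·991970373362565 + 79601620078424 = 9007334980341509, q_12 = 9·29621322619711 + 2376991624661 = 268968895202060 → 9007334980341509/268968895202060
APPEND 1: p_13 = 1·9007334980341509 + 991970373362565 = 9999305353704074, q_13 = 1·268968895202060 + 29621322619711 = 298590217821771 → 9999305353704074/298590217821771
APPEND 10: p_14 = 10·9999305353704074 + 9007334980341509 = 109000388517382249, q_14 = 10·298590217821771 + 268968895202060 = 3254871073419770 → 109000388517382249/3254871073419770
APPEND 45: p_15 = 45·109000388517382249 + 9999305353704074 = 4915016788635905279, q_15 = 45·3254871073419770 + 298590217821771 = 146767788521711421 → 4915016788635905279/146767788521711421
APPEND 4: p_16 = 4·4915016788635905279 + 109000388517382249 = 19769067543061003365, q_16 = 4·146767788521711421 + 3254871073419770 = 590326025160265454 → 19769067543061003365/590326025160265454
APPEND 6: p_17 = 6·19769067543061003365 + 4915016788635905279 = 123529422047001925469, q_17 = 6·590326025160265454 + 146767788521711421 = 3688723939483304145 → 123529422047001925469/3688723939483304145
APPEND 7: p_18 = 7·123529422047001925469 + 19769067543061003365 = 884475021872074481648, q_18 = 7·3688723939483304145 + 590326025160265454 = 26411393601543394469 → 884475021872074481648/26411393601543394469
APPEND 23: p_19 = 23·884475021872074481648 + 123529422047001925469 = 20466454925104715003373, q_19 = 23·26411393601543394469 + 3688723939483304145 = 611150776774981376932 → 20466454925104715003373/611150776774981376932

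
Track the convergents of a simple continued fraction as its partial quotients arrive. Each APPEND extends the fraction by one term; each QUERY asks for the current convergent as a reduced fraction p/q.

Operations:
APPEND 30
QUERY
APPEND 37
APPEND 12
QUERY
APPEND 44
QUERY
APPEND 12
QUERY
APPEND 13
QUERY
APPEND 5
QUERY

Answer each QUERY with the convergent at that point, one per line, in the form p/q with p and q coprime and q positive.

APPEND 30: p_0 = 30·1 + 0 = 30, q_0 = 30·0 + 1 = 1 → 30/1
APPEND 37: p_1 = 37·30 + 1 = 1111, q_1 = 37·1 + 0 = 37 → 1111/37
APPEND 12: p_2 = 12·1111 + 30 = 13362, q_2 = 12·37 + 1 = 445 → 13362/445
APPEND 44: p_3 = 44·13362 + 1111 = 589039, q_3 = 44·445 + 37 = 19617 → 589039/19617
APPEND 12: p_4 = 12·589039 + 13362 = 7081830, q_4 = 12·19617 + 445 = 235849 → 7081830/235849
APPEND 13: p_5 = 13·7081830 + 589039 = 92652829, q_5 = 13·235849 + 19617 = 3085654 → 92652829/3085654
APPEND 5: p_6 = 5·92652829 + 7081830 = 470345975, q_6 = 5·3085654 + 235849 = 15664119 → 470345975/15664119

30/1
13362/445
589039/19617
7081830/235849
92652829/3085654
470345975/15664119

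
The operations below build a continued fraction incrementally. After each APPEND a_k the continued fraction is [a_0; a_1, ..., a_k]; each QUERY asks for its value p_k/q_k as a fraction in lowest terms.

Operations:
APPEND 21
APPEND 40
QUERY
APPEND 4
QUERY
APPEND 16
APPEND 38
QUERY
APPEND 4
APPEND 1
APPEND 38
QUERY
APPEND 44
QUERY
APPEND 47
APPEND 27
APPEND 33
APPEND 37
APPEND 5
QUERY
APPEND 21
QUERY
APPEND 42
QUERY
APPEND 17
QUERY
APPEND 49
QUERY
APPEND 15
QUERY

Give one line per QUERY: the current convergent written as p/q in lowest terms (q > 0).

841/40
3385/161
2093423/99569
408269101/19418410
17974362560/854910501
140453890428634867/6680376310031622
2977471574185865578/141616800412447951
125194260006234989143/5954585993632845564
2131279891680180681009/101369578692170822539
104557908952335088358584/4973063941910003149975
1570499914176706506059769/74697328707342218072164

APPEND 21: p_0 = 21·1 + 0 = 21, q_0 = 21·0 + 1 = 1 → 21/1
APPEND 40: p_1 = 40·21 + 1 = 841, q_1 = 40·1 + 0 = 40 → 841/40
APPEND 4: p_2 = 4·841 + 21 = 3385, q_2 = 4·40 + 1 = 161 → 3385/161
APPEND 16: p_3 = 16·3385 + 841 = 55001, q_3 = 16·161 + 40 = 2616 → 55001/2616
APPEND 38: p_4 = 38·55001 + 3385 = 2093423, q_4 = 38·2616 + 161 = 99569 → 2093423/99569
APPEND 4: p_5 = 4·2093423 + 55001 = 8428693, q_5 = 4·99569 + 2616 = 400892 → 8428693/400892
APPEND 1: p_6 = 1·8428693 + 2093423 = 10522116, q_6 = 1·400892 + 99569 = 500461 → 10522116/500461
APPEND 38: p_7 = 38·10522116 + 8428693 = 408269101, q_7 = 38·500461 + 400892 = 19418410 → 408269101/19418410
APPEND 44: p_8 = 44·408269101 + 10522116 = 17974362560, q_8 = 44·19418410 + 500461 = 854910501 → 17974362560/854910501
APPEND 47: p_9 = 47·17974362560 + 408269101 = 845203309421, q_9 = 47·854910501 + 19418410 = 40200211957 → 845203309421/40200211957
APPEND 27: p_10 = 27·845203309421 + 17974362560 = 22838463716927, q_10 = 27·40200211957 + 854910501 = 1086260633340 → 22838463716927/1086260633340
APPEND 33: p_11 = 33·22838463716927 + 845203309421 = 754514505968012, q_11 = 33·1086260633340 + 40200211957 = 35886801112177 → 754514505968012/35886801112177
APPEND 37: p_12 = 37·754514505968012 + 22838463716927 = 27939875184533371, q_12 = 37·35886801112177 + 1086260633340 = 1328897901783889 → 27939875184533371/1328897901783889
APPEND 5: p_13 = 5·27939875184533371 + 754514505968012 = 140453890428634867, q_13 = 5·1328897901783889 + 35886801112177 = 6680376310031622 → 140453890428634867/6680376310031622
APPEND 21: p_14 = 21·140453890428634867 + 27939875184533371 = 2977471574185865578, q_14 = 21·6680376310031622 + 1328897901783889 = 141616800412447951 → 2977471574185865578/141616800412447951
APPEND 42: p_15 = 42·2977471574185865578 + 140453890428634867 = 125194260006234989143, q_15 = 42·141616800412447951 + 6680376310031622 = 5954585993632845564 → 125194260006234989143/5954585993632845564
APPEND 17: p_16 = 17·125194260006234989143 + 2977471574185865578 = 2131279891680180681009, q_16 = 17·5954585993632845564 + 141616800412447951 = 101369578692170822539 → 2131279891680180681009/101369578692170822539
APPEND 49: p_17 = 49·2131279891680180681009 + 125194260006234989143 = 104557908952335088358584, q_17 = 49·101369578692170822539 + 5954585993632845564 = 4973063941910003149975 → 104557908952335088358584/4973063941910003149975
APPEND 15: p_18 = 15·104557908952335088358584 + 2131279891680180681009 = 1570499914176706506059769, q_18 = 15·4973063941910003149975 + 101369578692170822539 = 74697328707342218072164 → 1570499914176706506059769/74697328707342218072164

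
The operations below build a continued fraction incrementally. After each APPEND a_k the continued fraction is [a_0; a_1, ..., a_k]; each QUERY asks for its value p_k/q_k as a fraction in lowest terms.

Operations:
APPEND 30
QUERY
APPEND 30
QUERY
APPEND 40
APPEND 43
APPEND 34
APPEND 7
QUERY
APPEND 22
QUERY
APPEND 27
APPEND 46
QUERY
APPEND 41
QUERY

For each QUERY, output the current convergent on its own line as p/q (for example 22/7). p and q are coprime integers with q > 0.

30/1
901/30
371159219/12358254
8218303862/273639671
10232425024540/340702590737
419751691369633/13976206849588

APPEND 30: p_0 = 30·1 + 0 = 30, q_0 = 30·0 + 1 = 1 → 30/1
APPEND 30: p_1 = 30·30 + 1 = 901, q_1 = 30·1 + 0 = 30 → 901/30
APPEND 40: p_2 = 40·901 + 30 = 36070, q_2 = 40·30 + 1 = 1201 → 36070/1201
APPEND 43: p_3 = 43·36070 + 901 = 1551911, q_3 = 43·1201 + 30 = 51673 → 1551911/51673
APPEND 34: p_4 = 34·1551911 + 36070 = 52801044, q_4 = 34·51673 + 1201 = 1758083 → 52801044/1758083
APPEND 7: p_5 = 7·52801044 + 1551911 = 371159219, q_5 = 7·1758083 + 51673 = 12358254 → 371159219/12358254
APPEND 22: p_6 = 22·371159219 + 52801044 = 8218303862, q_6 = 22·12358254 + 1758083 = 273639671 → 8218303862/273639671
APPEND 27: p_7 = 27·8218303862 + 371159219 = 222265363493, q_7 = 27·273639671 + 12358254 = 7400629371 → 222265363493/7400629371
APPEND 46: p_8 = 46·222265363493 + 8218303862 = 10232425024540, q_8 = 46·7400629371 + 273639671 = 340702590737 → 10232425024540/340702590737
APPEND 41: p_9 = 41·10232425024540 + 222265363493 = 419751691369633, q_9 = 41·340702590737 + 7400629371 = 13976206849588 → 419751691369633/13976206849588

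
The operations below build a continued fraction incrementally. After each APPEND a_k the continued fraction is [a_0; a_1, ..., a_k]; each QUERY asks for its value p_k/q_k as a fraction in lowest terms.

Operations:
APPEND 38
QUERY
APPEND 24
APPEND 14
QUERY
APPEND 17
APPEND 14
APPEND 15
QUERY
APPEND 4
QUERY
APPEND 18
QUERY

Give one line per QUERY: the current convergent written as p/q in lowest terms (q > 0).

APPEND 38: p_0 = 38·1 + 0 = 38, q_0 = 38·0 + 1 = 1 → 38/1
APPEND 24: p_1 = 24·38 + 1 = 913, q_1 = 24·1 + 0 = 24 → 913/24
APPEND 14: p_2 = 14·913 + 38 = 12820, q_2 = 14·24 + 1 = 337 → 12820/337
APPEND 17: p_3 = 17·12820 + 913 = 218853, q_3 = 17·337 + 24 = 5753 → 218853/5753
APPEND 14: p_4 = 14·218853 + 12820 = 3076762, q_4 = 14·5753 + 337 = 80879 → 3076762/80879
APPEND 15: p_5 = 15·3076762 + 218853 = 46370283, q_5 = 15·80879 + 5753 = 1218938 → 46370283/1218938
APPEND 4: p_6 = 4·46370283 + 3076762 = 188557894, q_6 = 4·1218938 + 80879 = 4956631 → 188557894/4956631
APPEND 18: p_7 = 18·188557894 + 46370283 = 3440412375, q_7 = 18·4956631 + 1218938 = 90438296 → 3440412375/90438296

38/1
12820/337
46370283/1218938
188557894/4956631
3440412375/90438296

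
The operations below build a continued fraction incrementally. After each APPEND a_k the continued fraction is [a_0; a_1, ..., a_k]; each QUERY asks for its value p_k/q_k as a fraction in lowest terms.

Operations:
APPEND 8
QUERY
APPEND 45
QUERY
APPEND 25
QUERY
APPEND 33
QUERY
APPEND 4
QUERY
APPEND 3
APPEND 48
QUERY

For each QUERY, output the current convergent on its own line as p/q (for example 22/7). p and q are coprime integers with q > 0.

APPEND 8: p_0 = 8·1 + 0 = 8, q_0 = 8·0 + 1 = 1 → 8/1
APPEND 45: p_1 = 45·8 + 1 = 361, q_1 = 45·1 + 0 = 45 → 361/45
APPEND 25: p_2 = 25·361 + 8 = 9033, q_2 = 25·45 + 1 = 1126 → 9033/1126
APPEND 33: p_3 = 33·9033 + 361 = 298450, q_3 = 33·1126 + 45 = 37203 → 298450/37203
APPEND 4: p_4 = 4·298450 + 9033 = 1202833, q_4 = 4·37203 + 1126 = 149938 → 1202833/149938
APPEND 3: p_5 = 3·1202833 + 298450 = 3906949, q_5 = 3·149938 + 37203 = 487017 → 3906949/487017
APPEND 48: p_6 = 48·3906949 + 1202833 = 188736385, q_6 = 48·487017 + 149938 = 23526754 → 188736385/23526754

8/1
361/45
9033/1126
298450/37203
1202833/149938
188736385/23526754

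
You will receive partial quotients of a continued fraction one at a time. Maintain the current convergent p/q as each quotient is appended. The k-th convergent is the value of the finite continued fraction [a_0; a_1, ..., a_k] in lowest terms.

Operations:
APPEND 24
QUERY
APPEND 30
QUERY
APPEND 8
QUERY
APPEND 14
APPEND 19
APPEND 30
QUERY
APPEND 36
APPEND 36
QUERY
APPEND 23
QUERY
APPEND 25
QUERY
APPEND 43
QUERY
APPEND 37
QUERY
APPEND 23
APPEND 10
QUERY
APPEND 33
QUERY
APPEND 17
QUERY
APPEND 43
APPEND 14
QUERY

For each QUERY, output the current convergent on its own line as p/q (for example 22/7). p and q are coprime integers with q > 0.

APPEND 24: p_0 = 24·1 + 0 = 24, q_0 = 24·0 + 1 = 1 → 24/1
APPEND 30: p_1 = 30·24 + 1 = 721, q_1 = 30·1 + 0 = 30 → 721/30
APPEND 8: p_2 = 8·721 + 24 = 5792, q_2 = 8·30 + 1 = 241 → 5792/241
APPEND 14: p_3 = 14·5792 + 721 = 81809, q_3 = 14·241 + 30 = 3404 → 81809/3404
APPEND 19: p_4 = 19·81809 + 5792 = 1560163, q_4 = 19·3404 + 241 = 64917 → 1560163/64917
APPEND 30: p_5 = 30·1560163 + 81809 = 46886699, q_5 = 30·64917 + 3404 = 1950914 → 46886699/1950914
APPEND 36: p_6 = 36·46886699 + 1560163 = 1689481327, q_6 = 36·1950914 + 64917 = 70297821 → 1689481327/70297821
APPEND 36: p_7 = 36·1689481327 + 46886699 = 60868214471, q_7 = 36·70297821 + 1950914 = 2532672470 → 60868214471/2532672470
APPEND 23: p_8 = 23·60868214471 + 1689481327 = 1401658414160, q_8 = 23·2532672470 + 70297821 = 58321764631 → 1401658414160/58321764631
APPEND 25: p_9 = 25·1401658414160 + 60868214471 = 35102328568471, q_9 = 25·58321764631 + 2532672470 = 1460576788245 → 35102328568471/1460576788245
APPEND 43: p_10 = 43·35102328568471 + 1401658414160 = 1510801786858413, q_10 = 43·1460576788245 + 58321764631 = 62863123659166 → 1510801786858413/62863123659166
APPEND 37: p_11 = 37·1510801786858413 + 35102328568471 = 55934768442329752, q_11 = 37·62863123659166 + 1460576788245 = 2327396152177387 → 55934768442329752/2327396152177387
APPEND 23: p_12 = 23·55934768442329752 + 1510801786858413 = 1288010475960442709, q_12 = 23·2327396152177387 + 62863123659166 = 53592974623739067 → 1288010475960442709/53592974623739067
APPEND 10: p_13 = 10·1288010475960442709 + 55934768442329752 = 12936039528046756842, q_13 = 10·53592974623739067 + 2327396152177387 = 538257142389568057 → 12936039528046756842/538257142389568057
APPEND 33: p_14 = 33·12936039528046756842 + 1288010475960442709 = 428177314901503418495, q_14 = 33·538257142389568057 + 53592974623739067 = 17816078673479484948 → 428177314901503418495/17816078673479484948
APPEND 17: p_15 = 17·428177314901503418495 + 12936039528046756842 = 7291950392853604871257, q_15 = 17·17816078673479484948 + 538257142389568057 = 303411594591540812173 → 7291950392853604871257/303411594591540812173
APPEND 43: p_16 = 43·7291950392853604871257 + 428177314901503418495 = 313982044207606512882546, q_16 = 43·303411594591540812173 + 17816078673479484948 = 13064514646109734408387 → 313982044207606512882546/13064514646109734408387
APPEND 14: p_17 = 14·313982044207606512882546 + 7291950392853604871257 = 4403040569299344785226901, q_17 = 14·13064514646109734408387 + 303411594591540812173 = 183206616640127822529591 → 4403040569299344785226901/183206616640127822529591

24/1
721/30
5792/241
46886699/1950914
60868214471/2532672470
1401658414160/58321764631
35102328568471/1460576788245
1510801786858413/62863123659166
55934768442329752/2327396152177387
12936039528046756842/538257142389568057
428177314901503418495/17816078673479484948
7291950392853604871257/303411594591540812173
4403040569299344785226901/183206616640127822529591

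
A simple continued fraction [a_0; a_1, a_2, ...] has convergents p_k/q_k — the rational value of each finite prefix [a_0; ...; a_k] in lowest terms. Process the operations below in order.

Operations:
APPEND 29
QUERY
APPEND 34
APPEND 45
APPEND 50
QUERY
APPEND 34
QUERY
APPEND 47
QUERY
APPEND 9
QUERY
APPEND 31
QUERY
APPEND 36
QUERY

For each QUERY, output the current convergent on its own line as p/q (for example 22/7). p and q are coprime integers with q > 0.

APPEND 29: p_0 = 29·1 + 0 = 29, q_0 = 29·0 + 1 = 1 → 29/1
APPEND 34: p_1 = 34·29 + 1 = 987, q_1 = 34·1 + 0 = 34 → 987/34
APPEND 45: p_2 = 45·987 + 29 = 44444, q_2 = 45·34 + 1 = 1531 → 44444/1531
APPEND 50: p_3 = 50·44444 + 987 = 2223187, q_3 = 50·1531 + 34 = 76584 → 2223187/76584
APPEND 34: p_4 = 34·2223187 + 44444 = 75632802, q_4 = 34·76584 + 1531 = 2605387 → 75632802/2605387
APPEND 47: p_5 = 47·75632802 + 2223187 = 3556964881, q_5 = 47·2605387 + 76584 = 122529773 → 3556964881/122529773
APPEND 9: p_6 = 9·3556964881 + 75632802 = 32088316731, q_6 = 9·122529773 + 2605387 = 1105373344 → 32088316731/1105373344
APPEND 31: p_7 = 31·32088316731 + 3556964881 = 998294783542, q_7 = 31·1105373344 + 122529773 = 34389103437 → 998294783542/34389103437
APPEND 36: p_8 = 36·998294783542 + 32088316731 = 35970700524243, q_8 = 36·34389103437 + 1105373344 = 1239113097076 → 35970700524243/1239113097076

29/1
2223187/76584
75632802/2605387
3556964881/122529773
32088316731/1105373344
998294783542/34389103437
35970700524243/1239113097076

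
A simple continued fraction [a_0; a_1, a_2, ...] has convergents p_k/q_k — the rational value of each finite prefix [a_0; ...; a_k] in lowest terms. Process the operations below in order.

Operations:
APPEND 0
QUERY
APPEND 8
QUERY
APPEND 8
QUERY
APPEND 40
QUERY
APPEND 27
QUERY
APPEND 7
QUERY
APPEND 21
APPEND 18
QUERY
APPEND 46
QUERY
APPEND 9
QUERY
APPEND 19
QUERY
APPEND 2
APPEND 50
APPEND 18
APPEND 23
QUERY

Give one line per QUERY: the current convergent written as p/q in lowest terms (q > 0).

APPEND 0: p_0 = 0·1 + 0 = 0, q_0 = 0·0 + 1 = 1 → 0/1
APPEND 8: p_1 = 8·0 + 1 = 1, q_1 = 8·1 + 0 = 8 → 1/8
APPEND 8: p_2 = 8·1 + 0 = 8, q_2 = 8·8 + 1 = 65 → 8/65
APPEND 40: p_3 = 40·8 + 1 = 321, q_3 = 40·65 + 8 = 2608 → 321/2608
APPEND 27: p_4 = 27·321 + 8 = 8675, q_4 = 27·2608 + 65 = 70481 → 8675/70481
APPEND 7: p_5 = 7·8675 + 321 = 61046, q_5 = 7·70481 + 2608 = 495975 → 61046/495975
APPEND 21: p_6 = 21·61046 + 8675 = 1290641, q_6 = 21·495975 + 70481 = 10485956 → 1290641/10485956
APPEND 18: p_7 = 18·1290641 + 61046 = 23292584, q_7 = 18·10485956 + 495975 = 189243183 → 23292584/189243183
APPEND 46: p_8 = 46·23292584 + 1290641 = 1072749505, q_8 = 46·189243183 + 10485956 = 8715672374 → 1072749505/8715672374
APPEND 9: p_9 = 9·1072749505 + 23292584 = 9678038129, q_9 = 9·8715672374 + 189243183 = 78630294549 → 9678038129/78630294549
APPEND 19: p_10 = 19·9678038129 + 1072749505 = 184955473956, q_10 = 19·78630294549 + 8715672374 = 1502691268805 → 184955473956/1502691268805
APPEND 2: p_11 = 2·184955473956 + 9678038129 = 379588986041, q_11 = 2·1502691268805 + 78630294549 = 3084012832159 → 379588986041/3084012832159
APPEND 50: p_12 = 50·379588986041 + 184955473956 = 19164404776006, q_12 = 50·3084012832159 + 1502691268805 = 155703332876755 → 19164404776006/155703332876755
APPEND 18: p_13 = 18·19164404776006 + 379588986041 = 345338874954149, q_13 = 18·155703332876755 + 3084012832159 = 2805744004613749 → 345338874954149/2805744004613749
APPEND 23: p_14 = 23·345338874954149 + 19164404776006 = 7961958528721433, q_14 = 23·2805744004613749 + 155703332876755 = 64687815438992982 → 7961958528721433/64687815438992982

0/1
1/8
8/65
321/2608
8675/70481
61046/495975
23292584/189243183
1072749505/8715672374
9678038129/78630294549
184955473956/1502691268805
7961958528721433/64687815438992982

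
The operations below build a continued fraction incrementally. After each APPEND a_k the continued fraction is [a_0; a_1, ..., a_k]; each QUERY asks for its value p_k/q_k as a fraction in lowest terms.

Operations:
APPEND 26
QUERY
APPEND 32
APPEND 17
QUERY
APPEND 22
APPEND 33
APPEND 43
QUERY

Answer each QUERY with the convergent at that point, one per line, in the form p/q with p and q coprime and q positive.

26/1
14187/545
444994781/17094675

APPEND 26: p_0 = 26·1 + 0 = 26, q_0 = 26·0 + 1 = 1 → 26/1
APPEND 32: p_1 = 32·26 + 1 = 833, q_1 = 32·1 + 0 = 32 → 833/32
APPEND 17: p_2 = 17·833 + 26 = 14187, q_2 = 17·32 + 1 = 545 → 14187/545
APPEND 22: p_3 = 22·14187 + 833 = 312947, q_3 = 22·545 + 32 = 12022 → 312947/12022
APPEND 33: p_4 = 33·312947 + 14187 = 10341438, q_4 = 33·12022 + 545 = 397271 → 10341438/397271
APPEND 43: p_5 = 43·10341438 + 312947 = 444994781, q_5 = 43·397271 + 12022 = 17094675 → 444994781/17094675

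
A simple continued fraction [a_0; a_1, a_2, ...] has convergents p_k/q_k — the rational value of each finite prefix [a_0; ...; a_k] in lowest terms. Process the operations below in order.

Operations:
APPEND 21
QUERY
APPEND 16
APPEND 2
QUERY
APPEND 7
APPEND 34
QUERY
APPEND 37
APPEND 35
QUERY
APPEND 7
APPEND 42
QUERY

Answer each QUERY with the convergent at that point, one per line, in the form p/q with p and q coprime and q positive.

APPEND 21: p_0 = 21·1 + 0 = 21, q_0 = 21·0 + 1 = 1 → 21/1
APPEND 16: p_1 = 16·21 + 1 = 337, q_1 = 16·1 + 0 = 16 → 337/16
APPEND 2: p_2 = 2·337 + 21 = 695, q_2 = 2·16 + 1 = 33 → 695/33
APPEND 7: p_3 = 7·695 + 337 = 5202, q_3 = 7·33 + 16 = 247 → 5202/247
APPEND 34: p_4 = 34·5202 + 695 = 177563, q_4 = 34·247 + 33 = 8431 → 177563/8431
APPEND 37: p_5 = 37·177563 + 5202 = 6575033, q_5 = 37·8431 + 247 = 312194 → 6575033/312194
APPEND 35: p_6 = 35·6575033 + 177563 = 230303718, q_6 = 35·312194 + 8431 = 10935221 → 230303718/10935221
APPEND 7: p_7 = 7·230303718 + 6575033 = 1618701059, q_7 = 7·10935221 + 312194 = 76858741 → 1618701059/76858741
APPEND 42: p_8 = 42·1618701059 + 230303718 = 68215748196, q_8 = 42·76858741 + 10935221 = 3239002343 → 68215748196/3239002343

21/1
695/33
177563/8431
230303718/10935221
68215748196/3239002343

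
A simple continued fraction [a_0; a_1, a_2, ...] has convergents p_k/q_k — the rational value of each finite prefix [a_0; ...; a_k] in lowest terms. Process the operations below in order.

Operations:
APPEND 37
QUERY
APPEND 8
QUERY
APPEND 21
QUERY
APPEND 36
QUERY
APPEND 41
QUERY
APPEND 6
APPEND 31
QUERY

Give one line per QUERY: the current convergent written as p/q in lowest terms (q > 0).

APPEND 37: p_0 = 37·1 + 0 = 37, q_0 = 37·0 + 1 = 1 → 37/1
APPEND 8: p_1 = 8·37 + 1 = 297, q_1 = 8·1 + 0 = 8 → 297/8
APPEND 21: p_2 = 21·297 + 37 = 6274, q_2 = 21·8 + 1 = 169 → 6274/169
APPEND 36: p_3 = 36·6274 + 297 = 226161, q_3 = 36·169 + 8 = 6092 → 226161/6092
APPEND 41: p_4 = 41·226161 + 6274 = 9278875, q_4 = 41·6092 + 169 = 249941 → 9278875/249941
APPEND 6: p_5 = 6·9278875 + 226161 = 55899411, q_5 = 6·249941 + 6092 = 1505738 → 55899411/1505738
APPEND 31: p_6 = 31·55899411 + 9278875 = 1742160616, q_6 = 31·1505738 + 249941 = 46927819 → 1742160616/46927819

37/1
297/8
6274/169
226161/6092
9278875/249941
1742160616/46927819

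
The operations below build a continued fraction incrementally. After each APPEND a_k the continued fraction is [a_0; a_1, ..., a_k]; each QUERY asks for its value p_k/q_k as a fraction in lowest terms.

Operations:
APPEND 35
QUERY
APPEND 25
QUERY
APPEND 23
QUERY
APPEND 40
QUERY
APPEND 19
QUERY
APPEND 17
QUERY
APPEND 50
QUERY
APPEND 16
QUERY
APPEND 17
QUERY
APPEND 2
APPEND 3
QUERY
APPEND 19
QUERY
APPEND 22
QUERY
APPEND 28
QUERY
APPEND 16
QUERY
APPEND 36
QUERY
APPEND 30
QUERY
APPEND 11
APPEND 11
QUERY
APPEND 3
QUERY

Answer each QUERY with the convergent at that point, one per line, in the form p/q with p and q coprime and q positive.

APPEND 35: p_0 = 35·1 + 0 = 35, q_0 = 35·0 + 1 = 1 → 35/1
APPEND 25: p_1 = 25·35 + 1 = 876, q_1 = 25·1 + 0 = 25 → 876/25
APPEND 23: p_2 = 23·876 + 35 = 20183, q_2 = 23·25 + 1 = 576 → 20183/576
APPEND 40: p_3 = 40·20183 + 876 = 808196, q_3 = 40·576 + 25 = 23065 → 808196/23065
APPEND 19: p_4 = 19·808196 + 20183 = 15375907, q_4 = 19·23065 + 576 = 438811 → 15375907/438811
APPEND 17: p_5 = 17·15375907 + 808196 = 262198615, q_5 = 17·438811 + 23065 = 7482852 → 262198615/7482852
APPEND 50: p_6 = 50·262198615 + 15375907 = 13125306657, q_6 = 50·7482852 + 438811 = 374581411 → 13125306657/374581411
APPEND 16: p_7 = 16·13125306657 + 262198615 = 210267105127, q_7 = 16·374581411 + 7482852 = 6000785428 → 210267105127/6000785428
APPEND 17: p_8 = 17·210267105127 + 13125306657 = 3587666093816, q_8 = 17·6000785428 + 374581411 = 102387933687 → 3587666093816/102387933687
APPEND 2: p_9 = 2·3587666093816 + 210267105127 = 7385599292759, q_9 = 2·102387933687 + 6000785428 = 210776652802 → 7385599292759/210776652802
APPEND 3: p_10 = 3·7385599292759 + 3587666093816 = 25744463972093, q_10 = 3·210776652802 + 102387933687 = 734717892093 → 25744463972093/734717892093
APPEND 19: p_11 = 19·25744463972093 + 7385599292759 = 496530414762526, q_11 = 19·734717892093 + 210776652802 = 14170416602569 → 496530414762526/14170416602569
APPEND 22: p_12 = 22·496530414762526 + 25744463972093 = 10949413588747665, q_12 = 22·14170416602569 + 734717892093 = 312483883148611 → 10949413588747665/312483883148611
APPEND 28: p_13 = 28·10949413588747665 + 496530414762526 = 307080110899697146, q_13 = 28·312483883148611 + 14170416602569 = 8763719144763677 → 307080110899697146/8763719144763677
APPEND 16: p_14 = 16·307080110899697146 + 10949413588747665 = 4924231187983902001, q_14 = 16·8763719144763677 + 312483883148611 = 140531990199367443 → 4924231187983902001/140531990199367443
APPEND 36: p_15 = 36·4924231187983902001 + 307080110899697146 = 177579402878320169182, q_15 = 36·140531990199367443 + 8763719144763677 = 5067915366321991625 → 177579402878320169182/5067915366321991625
APPEND 30: p_16 = 30·177579402878320169182 + 4924231187983902001 = 5332306317537588977461, q_16 = 30·5067915366321991625 + 140531990199367443 = 152177992979859116193 → 5332306317537588977461/152177992979859116193
APPEND 11: p_17 = 11·5332306317537588977461 + 177579402878320169182 = 58832948895791798921253, q_17 = 11·152177992979859116193 + 5067915366321991625 = 1679025838144772269748 → 58832948895791798921253/1679025838144772269748
APPEND 11: p_18 = 11·58832948895791798921253 + 5332306317537588977461 = 652494744171247377111244, q_18 = 11·1679025838144772269748 + 152177992979859116193 = 18621462212572354083421 → 652494744171247377111244/18621462212572354083421
APPEND 3: p_19 = 3·652494744171247377111244 + 58832948895791798921253 = 2016317181409533930254985, q_19 = 3·18621462212572354083421 + 1679025838144772269748 = 57543412475861834520011 → 2016317181409533930254985/57543412475861834520011

35/1
876/25
20183/576
808196/23065
15375907/438811
262198615/7482852
13125306657/374581411
210267105127/6000785428
3587666093816/102387933687
25744463972093/734717892093
496530414762526/14170416602569
10949413588747665/312483883148611
307080110899697146/8763719144763677
4924231187983902001/140531990199367443
177579402878320169182/5067915366321991625
5332306317537588977461/152177992979859116193
652494744171247377111244/18621462212572354083421
2016317181409533930254985/57543412475861834520011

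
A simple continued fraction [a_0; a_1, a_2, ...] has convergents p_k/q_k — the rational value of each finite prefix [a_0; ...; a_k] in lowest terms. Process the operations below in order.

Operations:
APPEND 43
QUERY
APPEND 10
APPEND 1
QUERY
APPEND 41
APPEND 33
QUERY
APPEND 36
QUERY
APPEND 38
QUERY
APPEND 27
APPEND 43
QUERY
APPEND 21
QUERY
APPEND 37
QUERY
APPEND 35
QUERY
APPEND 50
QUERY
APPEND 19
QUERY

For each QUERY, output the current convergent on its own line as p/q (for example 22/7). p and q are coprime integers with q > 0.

43/1
474/11
656019/15224
23636549/548525
898844881/20859174
1045474123329/24261946763
21979249038245/510064628246
814277688538394/18896653191865
28521698347882035/661892926343521
1426899195082640144/33113542970367915
27139606404918044771/629819209363333906

APPEND 43: p_0 = 43·1 + 0 = 43, q_0 = 43·0 + 1 = 1 → 43/1
APPEND 10: p_1 = 10·43 + 1 = 431, q_1 = 10·1 + 0 = 10 → 431/10
APPEND 1: p_2 = 1·431 + 43 = 474, q_2 = 1·10 + 1 = 11 → 474/11
APPEND 41: p_3 = 41·474 + 431 = 19865, q_3 = 41·11 + 10 = 461 → 19865/461
APPEND 33: p_4 = 33·19865 + 474 = 656019, q_4 = 33·461 + 11 = 15224 → 656019/15224
APPEND 36: p_5 = 36·656019 + 19865 = 23636549, q_5 = 36·15224 + 461 = 548525 → 23636549/548525
APPEND 38: p_6 = 38·23636549 + 656019 = 898844881, q_6 = 38·548525 + 15224 = 20859174 → 898844881/20859174
APPEND 27: p_7 = 27·898844881 + 23636549 = 24292448336, q_7 = 27·20859174 + 548525 = 563746223 → 24292448336/563746223
APPEND 43: p_8 = 43·24292448336 + 898844881 = 1045474123329, q_8 = 43·563746223 + 20859174 = 24261946763 → 1045474123329/24261946763
APPEND 21: p_9 = 21·1045474123329 + 24292448336 = 21979249038245, q_9 = 21·24261946763 + 563746223 = 510064628246 → 21979249038245/510064628246
APPEND 37: p_10 = 37·21979249038245 + 1045474123329 = 814277688538394, q_10 = 37·510064628246 + 24261946763 = 18896653191865 → 814277688538394/18896653191865
APPEND 35: p_11 = 35·814277688538394 + 21979249038245 = 28521698347882035, q_11 = 35·18896653191865 + 510064628246 = 661892926343521 → 28521698347882035/661892926343521
APPEND 50: p_12 = 50·28521698347882035 + 814277688538394 = 1426899195082640144, q_12 = 50·661892926343521 + 18896653191865 = 33113542970367915 → 1426899195082640144/33113542970367915
APPEND 19: p_13 = 19·1426899195082640144 + 28521698347882035 = 27139606404918044771, q_13 = 19·33113542970367915 + 661892926343521 = 629819209363333906 → 27139606404918044771/629819209363333906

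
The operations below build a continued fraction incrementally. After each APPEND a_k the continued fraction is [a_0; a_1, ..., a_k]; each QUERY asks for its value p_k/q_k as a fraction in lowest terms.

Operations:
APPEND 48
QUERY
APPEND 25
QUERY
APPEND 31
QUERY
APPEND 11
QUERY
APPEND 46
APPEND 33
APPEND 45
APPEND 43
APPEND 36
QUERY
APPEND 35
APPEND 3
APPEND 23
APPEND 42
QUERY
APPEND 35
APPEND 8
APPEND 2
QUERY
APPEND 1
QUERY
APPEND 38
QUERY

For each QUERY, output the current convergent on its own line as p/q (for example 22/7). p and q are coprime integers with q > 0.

APPEND 48: p_0 = 48·1 + 0 = 48, q_0 = 48·0 + 1 = 1 → 48/1
APPEND 25: p_1 = 25·48 + 1 = 1201, q_1 = 25·1 + 0 = 25 → 1201/25
APPEND 31: p_2 = 31·1201 + 48 = 37279, q_2 = 31·25 + 1 = 776 → 37279/776
APPEND 11: p_3 = 11·37279 + 1201 = 411270, q_3 = 11·776 + 25 = 8561 → 411270/8561
APPEND 46: p_4 = 46·411270 + 37279 = 18955699, q_4 = 46·8561 + 776 = 394582 → 18955699/394582
APPEND 33: p_5 = 33·18955699 + 411270 = 625949337, q_5 = 33·394582 + 8561 = 13029767 → 625949337/13029767
APPEND 45: p_6 = 45·625949337 + 18955699 = 28186675864, q_6 = 45·13029767 + 394582 = 586734097 → 28186675864/586734097
APPEND 43: p_7 = 43·28186675864 + 625949337 = 1212653011489, q_7 = 43·586734097 + 13029767 = 25242595938 → 1212653011489/25242595938
APPEND 36: p_8 = 36·1212653011489 + 28186675864 = 43683695089468, q_8 = 36·25242595938 + 586734097 = 909320187865 → 43683695089468/909320187865
APPEND 35: p_9 = 35·43683695089468 + 1212653011489 = 1530141981142869, q_9 = 35·909320187865 + 25242595938 = 31851449171213 → 1530141981142869/31851449171213
APPEND 3: p_10 = 3·1530141981142869 + 43683695089468 = 4634109638518075, q_10 = 3·31851449171213 + 909320187865 = 96463667701504 → 4634109638518075/96463667701504
APPEND 23: p_11 = 23·4634109638518075 + 1530141981142869 = 108114663667058594, q_11 = 23·96463667701504 + 31851449171213 = 2250515806305805 → 108114663667058594/2250515806305805
APPEND 42: p_12 = 42·108114663667058594 + 4634109638518075 = 4545449983654979023, q_12 = 42·2250515806305805 + 96463667701504 = 94618127532545314 → 4545449983654979023/94618127532545314
APPEND 35: p_13 = 35·4545449983654979023 + 108114663667058594 = 159198864091591324399, q_13 = 35·94618127532545314 + 2250515806305805 = 3313884979445391795 → 159198864091591324399/3313884979445391795
APPEND 8: p_14 = 8·159198864091591324399 + 4545449983654979023 = 1278136362716385574215, q_14 = 8·3313884979445391795 + 94618127532545314 = 26605697963095679674 → 1278136362716385574215/26605697963095679674
APPEND 2: p_15 = 2·1278136362716385574215 + 159198864091591324399 = 2715471589524362472829, q_15 = 2·26605697963095679674 + 3313884979445391795 = 56525280905636751143 → 2715471589524362472829/56525280905636751143
APPEND 1: p_16 = 1·2715471589524362472829 + 1278136362716385574215 = 3993607952240748047044, q_16 = 1·56525280905636751143 + 26605697963095679674 = 83130978868732430817 → 3993607952240748047044/83130978868732430817
APPEND 38: p_17 = 38·3993607952240748047044 + 2715471589524362472829 = 154472573774672788260501, q_17 = 38·83130978868732430817 + 56525280905636751143 = 3215502477917469122189 → 154472573774672788260501/3215502477917469122189

48/1
1201/25
37279/776
411270/8561
43683695089468/909320187865
4545449983654979023/94618127532545314
2715471589524362472829/56525280905636751143
3993607952240748047044/83130978868732430817
154472573774672788260501/3215502477917469122189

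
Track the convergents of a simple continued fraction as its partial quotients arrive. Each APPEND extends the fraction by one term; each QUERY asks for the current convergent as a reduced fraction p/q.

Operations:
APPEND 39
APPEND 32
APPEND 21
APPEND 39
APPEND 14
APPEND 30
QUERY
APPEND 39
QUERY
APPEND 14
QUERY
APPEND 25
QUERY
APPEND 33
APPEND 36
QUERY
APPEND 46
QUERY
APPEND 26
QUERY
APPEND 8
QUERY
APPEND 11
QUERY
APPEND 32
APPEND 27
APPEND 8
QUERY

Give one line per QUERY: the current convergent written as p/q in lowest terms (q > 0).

APPEND 39: p_0 = 39·1 + 0 = 39, q_0 = 39·0 + 1 = 1 → 39/1
APPEND 32: p_1 = 32·39 + 1 = 1249, q_1 = 32·1 + 0 = 32 → 1249/32
APPEND 21: p_2 = 21·1249 + 39 = 26268, q_2 = 21·32 + 1 = 673 → 26268/673
APPEND 39: p_3 = 39·26268 + 1249 = 1025701, q_3 = 39·673 + 32 = 26279 → 1025701/26279
APPEND 14: p_4 = 14·1025701 + 26268 = 14386082, q_4 = 14·26279 + 673 = 368579 → 14386082/368579
APPEND 30: p_5 = 30·14386082 + 1025701 = 432608161, q_5 = 30·368579 + 26279 = 11083649 → 432608161/11083649
APPEND 39: p_6 = 39·432608161 + 14386082 = 16886104361, q_6 = 39·11083649 + 368579 = 432630890 → 16886104361/432630890
APPEND 14: p_7 = 14·16886104361 + 432608161 = 236838069215, q_7 = 14·432630890 + 11083649 = 6067916109 → 236838069215/6067916109
APPEND 25: p_8 = 25·236838069215 + 16886104361 = 5937837834736, q_8 = 25·6067916109 + 432630890 = 152130533615 → 5937837834736/152130533615
APPEND 33: p_9 = 33·5937837834736 + 236838069215 = 196185486615503, q_9 = 33·152130533615 + 6067916109 = 5026375525404 → 196185486615503/5026375525404
APPEND 36: p_10 = 36·196185486615503 + 5937837834736 = 7068615355992844, q_10 = 36·5026375525404 + 152130533615 = 181101649448159 → 7068615355992844/181101649448159
APPEND 46: p_11 = 46·7068615355992844 + 196185486615503 = 325352491862286327, q_11 = 46·181101649448159 + 5026375525404 = 8335702250140718 → 325352491862286327/8335702250140718
APPEND 26: p_12 = 26·325352491862286327 + 7068615355992844 = 8466233403775437346, q_12 = 26·8335702250140718 + 181101649448159 = 216909360153106827 → 8466233403775437346/216909360153106827
APPEND 8: p_13 = 8·8466233403775437346 + 325352491862286327 = 68055219722065785095, q_13 = 8·216909360153106827 + 8335702250140718 = 1743610583474995334 → 68055219722065785095/1743610583474995334
APPEND 11: p_14 = 11·68055219722065785095 + 8466233403775437346 = 757073650346499073391, q_14 = 11·1743610583474995334 + 216909360153106827 = 19396625778378055501 → 757073650346499073391/19396625778378055501
APPEND 32: p_15 = 32·757073650346499073391 + 68055219722065785095 = 24294412030810036133607, q_15 = 32·19396625778378055501 + 1743610583474995334 = 622435635491572771366 → 24294412030810036133607/622435635491572771366
APPEND 27: p_16 = 27·24294412030810036133607 + 757073650346499073391 = 656706198482217474680780, q_16 = 27·622435635491572771366 + 19396625778378055501 = 16825158784050842882383 → 656706198482217474680780/16825158784050842882383
APPEND 8: p_17 = 8·656706198482217474680780 + 24294412030810036133607 = 5277943999888549833579847, q_17 = 8·16825158784050842882383 + 622435635491572771366 = 135223705907898315830430 → 5277943999888549833579847/135223705907898315830430

432608161/11083649
16886104361/432630890
236838069215/6067916109
5937837834736/152130533615
7068615355992844/181101649448159
325352491862286327/8335702250140718
8466233403775437346/216909360153106827
68055219722065785095/1743610583474995334
757073650346499073391/19396625778378055501
5277943999888549833579847/135223705907898315830430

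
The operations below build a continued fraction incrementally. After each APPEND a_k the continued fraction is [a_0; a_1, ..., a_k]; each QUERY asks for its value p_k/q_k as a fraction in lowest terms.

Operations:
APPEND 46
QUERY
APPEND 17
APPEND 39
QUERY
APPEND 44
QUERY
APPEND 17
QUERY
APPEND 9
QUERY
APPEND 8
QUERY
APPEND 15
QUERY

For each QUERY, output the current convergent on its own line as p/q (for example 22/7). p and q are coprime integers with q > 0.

46/1
30583/664
1346435/29233
22919978/497625
207626237/4507858
1683929874/36560489
25466574347/552915193

APPEND 46: p_0 = 46·1 + 0 = 46, q_0 = 46·0 + 1 = 1 → 46/1
APPEND 17: p_1 = 17·46 + 1 = 783, q_1 = 17·1 + 0 = 17 → 783/17
APPEND 39: p_2 = 39·783 + 46 = 30583, q_2 = 39·17 + 1 = 664 → 30583/664
APPEND 44: p_3 = 44·30583 + 783 = 1346435, q_3 = 44·664 + 17 = 29233 → 1346435/29233
APPEND 17: p_4 = 17·1346435 + 30583 = 22919978, q_4 = 17·29233 + 664 = 497625 → 22919978/497625
APPEND 9: p_5 = 9·22919978 + 1346435 = 207626237, q_5 = 9·497625 + 29233 = 4507858 → 207626237/4507858
APPEND 8: p_6 = 8·207626237 + 22919978 = 1683929874, q_6 = 8·4507858 + 497625 = 36560489 → 1683929874/36560489
APPEND 15: p_7 = 15·1683929874 + 207626237 = 25466574347, q_7 = 15·36560489 + 4507858 = 552915193 → 25466574347/552915193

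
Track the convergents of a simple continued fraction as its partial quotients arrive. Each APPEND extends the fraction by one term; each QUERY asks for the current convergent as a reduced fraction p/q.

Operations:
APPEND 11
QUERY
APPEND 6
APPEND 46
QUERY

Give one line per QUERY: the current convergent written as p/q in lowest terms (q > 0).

APPEND 11: p_0 = 11·1 + 0 = 11, q_0 = 11·0 + 1 = 1 → 11/1
APPEND 6: p_1 = 6·11 + 1 = 67, q_1 = 6·1 + 0 = 6 → 67/6
APPEND 46: p_2 = 46·67 + 11 = 3093, q_2 = 46·6 + 1 = 277 → 3093/277

11/1
3093/277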